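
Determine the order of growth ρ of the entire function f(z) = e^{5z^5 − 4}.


|e^{5z^5 − 4}| = e^{Re(5·z^5) + -4} ≤ e^{5|z|^5 + -4} = e^{5r^5 + -4} on |z| = r, so ρ ≤ 5. Choosing z on |z|=r so that 5·z^5 is real positive (always possible by picking arg z appropriately) gives |f(z)| = e^{5r^5 + -4}, matching the bound. The additive constant -4 does not affect log log M(r) ~ 5·log r. Hence ρ = 5.
Therefore ρ = 5.

Order ρ = 5.


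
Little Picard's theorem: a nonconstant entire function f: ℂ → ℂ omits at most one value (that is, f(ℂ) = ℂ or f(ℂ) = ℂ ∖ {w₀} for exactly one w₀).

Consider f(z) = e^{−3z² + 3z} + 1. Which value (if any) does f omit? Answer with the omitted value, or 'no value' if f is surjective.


Little Picard bounds the complement of f(ℂ) to at most one point.
The exponent g(z) = −3z² + 3z is a nonconstant polynomial, hence surjective onto ℂ. So e^{g(z)} takes every value in {e^w : w ∈ ℂ} = ℂ ∖ {0}. Adding 1 shifts the range to ℂ ∖ {1}. f omits exactly 1.

Omitted value: 1.


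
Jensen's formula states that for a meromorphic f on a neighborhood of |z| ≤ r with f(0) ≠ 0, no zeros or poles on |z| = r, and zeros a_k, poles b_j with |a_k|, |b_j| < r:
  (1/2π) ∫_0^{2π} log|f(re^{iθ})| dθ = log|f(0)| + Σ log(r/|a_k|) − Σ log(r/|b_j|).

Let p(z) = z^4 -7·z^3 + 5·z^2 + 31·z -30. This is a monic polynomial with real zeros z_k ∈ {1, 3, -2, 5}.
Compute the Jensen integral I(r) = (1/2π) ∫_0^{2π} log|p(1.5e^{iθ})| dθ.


Zeros: -2, 1, 3, 5; r = 1.5.
Inside |z| < r: 1. Outside (|z| ≥ r): -2, 3, 5.
p(0) = -30, so log|p(0)| = log(30) = 3.4012.
Apply Jensen: I(r) = log|p(0)| + Σ_k log(r/|z_k|), summed over zeros inside |z| < r.
  log(r/|z_k|) for z_k = 1: log(1.5/1) = 0.4055
  Outside zeros (-2, 3, 5) contribute nothing to the Jensen sum.
Sum over inside zeros: 0.4055.
I(r) = log|p(0)| + (inside sum) = 3.4012 + 0.4055 = 3.8067.
Note: since some zeros are outside |z| ≤ r, the simplified n·log(r) form does NOT apply — only the inside zeros contribute.

I(r) ≈ 3.8067.


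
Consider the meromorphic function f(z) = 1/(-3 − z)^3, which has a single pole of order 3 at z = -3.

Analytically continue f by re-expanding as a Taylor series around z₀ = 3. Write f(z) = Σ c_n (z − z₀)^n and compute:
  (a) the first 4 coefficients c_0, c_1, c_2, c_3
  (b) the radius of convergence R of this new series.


Let w = z − z₀, so z = z₀ + w.
Then -3 − z = -3 − (z₀ + w) = (-3 − z₀) − w = -6 − w.
f(z) = 1/(-6 − w)^3 = (1/(-6)^3) · (1 − w/(-6))^{−3}.
By the binomial series (1−u)^{−3} = Σ_{n≥0} C(n+2, 2) u^n for |u|<1, with u = w/(-6):
  c_n = C(n+2, 2) / (-6)^(n+3).
  c_0 = 1/(-6)^3 = -1/216.
  c_1 = 3/(-6)^4 = 1/432.
  c_2 = 6/(-6)^5 = -1/1296.
  c_3 = 10/(-6)^6 = 5/23328.
The series is valid for |w/d| < 1, i.e. |z − z₀| < |d|.
Radius of convergence: R = |-3 − z₀| = |-6| = 6 (distance from z₀ to the singularity z = -3).

c_0 = -1/216, c_1 = 1/432, c_2 = -1/1296, c_3 = 5/23328; R = 6.


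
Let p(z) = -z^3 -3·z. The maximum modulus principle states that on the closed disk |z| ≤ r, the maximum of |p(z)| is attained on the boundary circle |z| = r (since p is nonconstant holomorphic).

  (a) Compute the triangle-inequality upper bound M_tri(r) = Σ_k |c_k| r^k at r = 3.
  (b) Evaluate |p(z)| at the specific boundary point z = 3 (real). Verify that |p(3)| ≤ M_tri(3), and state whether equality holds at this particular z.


Coefficients: c_0 = 0, c_1 = -3, c_2 = 0, c_3 = -1. Radius r = 3.
Part (a). Triangle bound: M_tri(r) = Σ_k |c_k| r^k
  = |0|·3^0 + |-3|·3^1 + |0|·3^2 + |-1|·3^3
  = 0 + 9 + 0 + 27 = 36.
This bounds M(r) := max_{|z|=r} |p(z)| from above; equality holds iff all terms c_k z^k can be made to align in phase at a single z on |z|=r.
Part (b). At z = 3 (real, on the circle |z| = r):
  p(3) = (0)·3^0 + (-3)·3^1 + (0)·3^2 + (-1)·3^3 = -36.
  |p(3)| = 36.
Since all nonzero coefficients share the same sign, |p(3)| = 36 = M_tri(3); the triangle bound is attained at z = 3, so in fact M(r) = 36.

M_tri(3) = 36; |p(3)| = 36; equality at z=3: yes.


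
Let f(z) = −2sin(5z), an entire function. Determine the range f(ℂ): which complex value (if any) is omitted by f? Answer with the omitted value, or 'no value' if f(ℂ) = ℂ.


Little Picard bounds the complement of f(ℂ) to at most one point.
sin is entire and surjective onto ℂ: for every w ∈ ℂ, sin(ζ) = w has a solution ζ ∈ ℂ (e.g., via the complex inverse arcsin). With ζ = 5z this gives z = ζ/(5). Then -2·sin(5z) takes every value in -2·ℂ = ℂ, and adding 0 is a bijection of ℂ. So f is surjective and omits no value. (Note: only on the real line is sin bounded by [−1, 1].)

Omitted value: no value.


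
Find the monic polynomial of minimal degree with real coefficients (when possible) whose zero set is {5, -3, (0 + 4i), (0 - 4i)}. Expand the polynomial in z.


The polynomial is p(z) = ∏_{α ∈ S} (z − α), where S = {5, -3, (0 + 4i), (0 - 4i)}.
Expanding the product yields: p(z) = z^4 -2·z^3 + z^2 -32·z -240.
Note conjugate pairs combine to real quadratics: (z − (0+4i))(z − (0−4i)) = z² + 16.
The resulting polynomial has degree 4 and real coefficients as required.

p(z) = z^4 -2·z^3 + z^2 -32·z -240.


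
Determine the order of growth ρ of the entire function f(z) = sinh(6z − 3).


sinh(w) is a linear combination of e^{iw} and e^{−iw} (or e^w, e^{−w} in the hyperbolic case), so |sinh(w)| ≤ e^{|w|}. With w = 6z − 3, |w| ≤ 6|z| + 3 = 6r + 3 on |z| = r, giving M(r) ≤ e^{6r + 3}, so ρ ≤ 1. On a suitable ray (z = it for sin/cos; z = t for sinh/cosh, t real → ∞), |sinh(6z − 3)| grows like e^{6|t|}/2, so ρ ≥ 1. Hence ρ = 1.
Therefore ρ = 1.

Order ρ = 1.


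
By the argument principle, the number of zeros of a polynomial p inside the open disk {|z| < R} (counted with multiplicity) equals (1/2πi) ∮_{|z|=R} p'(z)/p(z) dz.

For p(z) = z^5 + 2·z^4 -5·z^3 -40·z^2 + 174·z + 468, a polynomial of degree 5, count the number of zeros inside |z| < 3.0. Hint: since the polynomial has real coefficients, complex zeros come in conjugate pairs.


The zeros of p are: (3 + 2i), (3 - 2i), -2, (-3 + 3i), (-3 - 3i).
Their magnitudes are: 3.606, 3.606, 2, 4.243, 4.243.
Zeros with |z| < R = 3.0: -2.
Count = 1.
By the argument principle, (1/2πi) ∮_{|z|=R} p'(z)/p(z) dz equals exactly this count.

Number of zeros inside |z| < 3.0: 1.


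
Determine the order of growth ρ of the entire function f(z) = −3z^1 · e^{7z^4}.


M(r) = max_{|z|=r} |-3|·|z|^1·|e^{7z^4}| = 3·r^1 · e^{7r^4} (the factors attain their maxima compatibly on |z|=r). Then log M(r) = log 3 + 1·log r + 7r^4, dominated by the last term, so log log M(r) ~ 4·log r. The polynomial factor -3z^1 contributes only a log r term and does not affect the order. ρ = 4.
Therefore ρ = 4.

Order ρ = 4.


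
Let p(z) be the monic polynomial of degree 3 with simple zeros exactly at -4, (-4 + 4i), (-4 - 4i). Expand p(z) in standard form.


The polynomial is p(z) = ∏_{α ∈ S} (z − α), where S = {-4, (-4 + 4i), (-4 - 4i)}.
Expanding the product yields: p(z) = z^3 + 12·z^2 + 64·z + 128.
Note conjugate pairs combine to real quadratics: (z − (-4+4i))(z − (-4−4i)) = z² + 8z + 32.
The resulting polynomial has degree 3 and real coefficients as required.

p(z) = z^3 + 12·z^2 + 64·z + 128.


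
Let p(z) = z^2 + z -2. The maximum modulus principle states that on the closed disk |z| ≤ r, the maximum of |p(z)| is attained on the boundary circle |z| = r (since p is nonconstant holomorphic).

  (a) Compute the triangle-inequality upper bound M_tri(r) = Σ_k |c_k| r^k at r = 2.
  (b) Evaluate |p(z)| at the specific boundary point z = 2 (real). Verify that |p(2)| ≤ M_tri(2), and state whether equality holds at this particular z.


Coefficients: c_0 = -2, c_1 = 1, c_2 = 1. Radius r = 2.
Part (a). Triangle bound: M_tri(r) = Σ_k |c_k| r^k
  = |-2|·2^0 + |1|·2^1 + |1|·2^2
  = 2 + 2 + 4 = 8.
This bounds M(r) := max_{|z|=r} |p(z)| from above; equality holds iff all terms c_k z^k can be made to align in phase at a single z on |z|=r.
Part (b). At z = 2 (real, on the circle |z| = r):
  p(2) = (-2)·2^0 + (1)·2^1 + (1)·2^2 = 4.
  |p(2)| = 4.
Check: |p(2)| = 4 ≤ 8 = M_tri(2). ✓ Equality does not hold at z = 2 (the coefficients have mixed signs, so the terms do not all align in phase there).

M_tri(2) = 8; |p(2)| = 4; equality at z=2: no.


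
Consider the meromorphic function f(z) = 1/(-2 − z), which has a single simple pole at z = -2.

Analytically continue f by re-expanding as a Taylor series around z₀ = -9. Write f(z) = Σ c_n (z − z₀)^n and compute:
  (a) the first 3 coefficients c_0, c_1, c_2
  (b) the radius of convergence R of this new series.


Let w = z − z₀, so z = z₀ + w.
Then -2 − z = -2 − (z₀ + w) = (-2 − z₀) − w = 7 − w.
f(z) = 1/(7 − w) = (1/(7)) · 1/(1 − w/(7)) = Σ_{n≥0} w^n / (7)^(n+1).
So c_n = 1/(7)^(n+1):
  c_0 = 1/(7)^1 = 1/7.
  c_1 = 1/(7)^2 = 1/49.
  c_2 = 1/(7)^3 = 1/343.
The series is valid for |w/d| < 1, i.e. |z − z₀| < |d|.
Radius of convergence: R = |-2 − z₀| = |7| = 7 (distance from z₀ to the singularity z = -2).

c_0 = 1/7, c_1 = 1/49, c_2 = 1/343; R = 7.


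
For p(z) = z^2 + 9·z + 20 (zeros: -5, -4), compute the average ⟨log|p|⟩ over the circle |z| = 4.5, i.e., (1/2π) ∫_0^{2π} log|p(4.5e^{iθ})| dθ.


Zeros: -5, -4; r = 4.5.
Inside |z| < r: -4. Outside (|z| ≥ r): -5.
p(0) = 20, so log|p(0)| = log(20) = 2.9957.
Apply Jensen: I(r) = log|p(0)| + Σ_k log(r/|z_k|), summed over zeros inside |z| < r.
  log(r/|z_k|) for z_k = -4: log(4.5/4) = 0.1178
  Outside zeros (-5) contribute nothing to the Jensen sum.
Sum over inside zeros: 0.1178.
I(r) = log|p(0)| + (inside sum) = 2.9957 + 0.1178 = 3.1135.
Note: since some zeros are outside |z| ≤ r, the simplified n·log(r) form does NOT apply — only the inside zeros contribute.

I(r) ≈ 3.1135.


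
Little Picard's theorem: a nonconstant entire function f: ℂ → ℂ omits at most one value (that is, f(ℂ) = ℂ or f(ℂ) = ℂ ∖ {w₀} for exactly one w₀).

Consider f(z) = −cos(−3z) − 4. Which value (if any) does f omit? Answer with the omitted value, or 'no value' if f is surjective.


Little Picard bounds the complement of f(ℂ) to at most one point.
cos is entire and surjective onto ℂ: for every w ∈ ℂ, cos(ζ) = w has a solution ζ ∈ ℂ (e.g., via the complex inverse arccos). With ζ = −3z this gives z = ζ/(-3). Then -1·cos(−3z) takes every value in -1·ℂ = ℂ, and adding -4 is a bijection of ℂ. So f is surjective and omits no value. (Note: only on the real line is cos bounded by [−1, 1].)

Omitted value: no value.


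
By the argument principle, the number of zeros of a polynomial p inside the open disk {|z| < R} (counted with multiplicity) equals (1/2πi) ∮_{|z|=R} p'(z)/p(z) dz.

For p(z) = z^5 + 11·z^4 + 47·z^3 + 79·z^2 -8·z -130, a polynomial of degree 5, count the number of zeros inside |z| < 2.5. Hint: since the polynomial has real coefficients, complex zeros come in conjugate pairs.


The zeros of p are: (-3 + 2i), (-3 - 2i), (-3 + 1i), (-3 - 1i), 1.
Their magnitudes are: 3.606, 3.606, 3.162, 3.162, 1.
Zeros with |z| < R = 2.5: 1.
Count = 1.
By the argument principle, (1/2πi) ∮_{|z|=R} p'(z)/p(z) dz equals exactly this count.

Number of zeros inside |z| < 2.5: 1.


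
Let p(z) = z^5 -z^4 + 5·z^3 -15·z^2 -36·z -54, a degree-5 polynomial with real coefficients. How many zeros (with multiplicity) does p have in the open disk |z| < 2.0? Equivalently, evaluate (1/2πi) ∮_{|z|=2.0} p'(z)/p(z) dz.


The zeros of p are: (0 + 3i), (0 - 3i), (-1 + 1i), (-1 - 1i), 3.
Their magnitudes are: 3, 3, 1.414, 1.414, 3.
Zeros with |z| < R = 2.0: (-1 + 1i), (-1 - 1i).
Count = 2.
By the argument principle, (1/2πi) ∮_{|z|=R} p'(z)/p(z) dz equals exactly this count.

Number of zeros inside |z| < 2.0: 2.


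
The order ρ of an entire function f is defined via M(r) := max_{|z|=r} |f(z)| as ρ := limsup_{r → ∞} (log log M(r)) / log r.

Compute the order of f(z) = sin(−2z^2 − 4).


Write sin(w) = (e^{iw} ± e^{−iw})/(2 or 2i), so |sin(w)| ≤ e^{|w|}. With w = −2z^2 − 4, |w| ≤ 2r^2 + 4 on |z|=r, giving M(r) ≤ e^{2r^2 + 4} and ρ ≤ 2. For the lower bound, choose z on |z|=r with -2z^2 purely imaginary of modulus 2r^2; then |sin(−2z^2 − 4)| grows like e^{2r^2}/2, so ρ ≥ 2. Hence ρ = 2.
Therefore ρ = 2.

Order ρ = 2.


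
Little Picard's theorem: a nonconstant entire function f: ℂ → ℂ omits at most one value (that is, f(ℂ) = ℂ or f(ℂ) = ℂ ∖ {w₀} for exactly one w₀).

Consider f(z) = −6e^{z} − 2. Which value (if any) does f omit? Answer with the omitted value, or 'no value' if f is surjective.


Little Picard bounds the complement of f(ℂ) to at most one point.
e^{z} is never zero on ℂ, so -6·e^{z} takes every value in ℂ ∖ {0}. Adding -2 shifts the range to ℂ ∖ {-2}. Thus f omits exactly the value -2.

Omitted value: -2.


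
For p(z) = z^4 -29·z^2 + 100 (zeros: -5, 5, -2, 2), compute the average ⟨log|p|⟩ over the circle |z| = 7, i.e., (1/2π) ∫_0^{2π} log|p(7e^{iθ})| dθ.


Zeros: -5, -2, 2, 5; r = 7.
Inside |z| < r: -5, -2, 2, 5. Outside (|z| ≥ r): ∅.
p(0) = 100, so log|p(0)| = log(100) = 4.6052.
Apply Jensen: I(r) = log|p(0)| + Σ_k log(r/|z_k|), summed over zeros inside |z| < r.
  log(r/|z_k|) for z_k = -5: log(7/5) = 0.3365
  log(r/|z_k|) for z_k = 5: log(7/5) = 0.3365
  log(r/|z_k|) for z_k = -2: log(7/2) = 1.2528
  log(r/|z_k|) for z_k = 2: log(7/2) = 1.2528
Sum over inside zeros: 3.1785.
I(r) = log|p(0)| + (inside sum) = 4.6052 + 3.1785 = 7.7836.
Closed form (all zeros inside, monic): I(r) = n·log(r) = 4·log(7) = 7.7836. ✓

I(r) ≈ 7.7836.


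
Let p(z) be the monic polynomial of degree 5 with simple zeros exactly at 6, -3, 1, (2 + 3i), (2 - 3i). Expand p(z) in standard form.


The polynomial is p(z) = ∏_{α ∈ S} (z − α), where S = {6, -3, 1, (2 + 3i), (2 - 3i)}.
Expanding the product yields: p(z) = z^5 -8·z^4 + 14·z^3 + 26·z^2 -267·z + 234.
Note conjugate pairs combine to real quadratics: (z − (2+3i))(z − (2−3i)) = z² − 4z + 13.
The resulting polynomial has degree 5 and real coefficients as required.

p(z) = z^5 -8·z^4 + 14·z^3 + 26·z^2 -267·z + 234.


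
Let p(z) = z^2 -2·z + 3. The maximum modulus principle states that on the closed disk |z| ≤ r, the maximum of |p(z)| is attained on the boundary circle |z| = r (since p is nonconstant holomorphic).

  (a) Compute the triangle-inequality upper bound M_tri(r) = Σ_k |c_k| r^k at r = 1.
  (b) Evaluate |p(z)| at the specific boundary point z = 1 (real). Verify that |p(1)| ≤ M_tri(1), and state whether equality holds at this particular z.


Coefficients: c_0 = 3, c_1 = -2, c_2 = 1. Radius r = 1.
Part (a). Triangle bound: M_tri(r) = Σ_k |c_k| r^k
  = |3|·1^0 + |-2|·1^1 + |1|·1^2
  = 3 + 2 + 1 = 6.
This bounds M(r) := max_{|z|=r} |p(z)| from above; equality holds iff all terms c_k z^k can be made to align in phase at a single z on |z|=r.
Part (b). At z = 1 (real, on the circle |z| = r):
  p(1) = (3)·1^0 + (-2)·1^1 + (1)·1^2 = 2.
  |p(1)| = 2.
Check: |p(1)| = 2 ≤ 6 = M_tri(1). ✓ Equality does not hold at z = 1 (the coefficients have mixed signs, so the terms do not all align in phase there).

M_tri(1) = 6; |p(1)| = 2; equality at z=1: no.


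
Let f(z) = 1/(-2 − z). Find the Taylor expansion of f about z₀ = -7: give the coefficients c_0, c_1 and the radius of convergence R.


Let w = z − z₀, so z = z₀ + w.
Then -2 − z = -2 − (z₀ + w) = (-2 − z₀) − w = 5 − w.
f(z) = 1/(5 − w) = (1/(5)) · 1/(1 − w/(5)) = Σ_{n≥0} w^n / (5)^(n+1).
So c_n = 1/(5)^(n+1):
  c_0 = 1/(5)^1 = 1/5.
  c_1 = 1/(5)^2 = 1/25.
The series is valid for |w/d| < 1, i.e. |z − z₀| < |d|.
Radius of convergence: R = |-2 − z₀| = |5| = 5 (distance from z₀ to the singularity z = -2).

c_0 = 1/5, c_1 = 1/25; R = 5.


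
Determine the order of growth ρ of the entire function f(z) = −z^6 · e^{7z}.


M(r) = max_{|z|=r} |-1|·|z|^6·|e^{7z}| = 1·r^6 · e^{7r^1} (the factors attain their maxima compatibly on |z|=r). Then log M(r) = log 1 + 6·log r + 7r^1, dominated by the last term, so log log M(r) ~ 1·log r. The polynomial factor -1z^6 contributes only a log r term and does not affect the order. ρ = 1.
Therefore ρ = 1.

Order ρ = 1.


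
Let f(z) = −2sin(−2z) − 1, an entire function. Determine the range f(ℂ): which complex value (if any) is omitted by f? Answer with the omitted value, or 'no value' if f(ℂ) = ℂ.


Little Picard bounds the complement of f(ℂ) to at most one point.
sin is entire and surjective onto ℂ: for every w ∈ ℂ, sin(ζ) = w has a solution ζ ∈ ℂ (e.g., via the complex inverse arcsin). With ζ = −2z this gives z = ζ/(-2). Then -2·sin(−2z) takes every value in -2·ℂ = ℂ, and adding -1 is a bijection of ℂ. So f is surjective and omits no value. (Note: only on the real line is sin bounded by [−1, 1].)

Omitted value: no value.


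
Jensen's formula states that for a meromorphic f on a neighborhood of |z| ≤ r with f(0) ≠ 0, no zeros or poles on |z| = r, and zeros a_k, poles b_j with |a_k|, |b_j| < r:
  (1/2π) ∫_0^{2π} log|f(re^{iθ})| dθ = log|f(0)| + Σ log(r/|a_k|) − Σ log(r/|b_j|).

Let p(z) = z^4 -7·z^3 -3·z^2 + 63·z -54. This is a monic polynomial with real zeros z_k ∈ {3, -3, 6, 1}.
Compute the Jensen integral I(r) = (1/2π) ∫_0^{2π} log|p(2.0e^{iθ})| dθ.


Zeros: -3, 1, 3, 6; r = 2.0.
Inside |z| < r: 1. Outside (|z| ≥ r): -3, 3, 6.
p(0) = -54, so log|p(0)| = log(54) = 3.9890.
Apply Jensen: I(r) = log|p(0)| + Σ_k log(r/|z_k|), summed over zeros inside |z| < r.
  log(r/|z_k|) for z_k = 1: log(2.0/1) = 0.6931
  Outside zeros (-3, 3, 6) contribute nothing to the Jensen sum.
Sum over inside zeros: 0.6931.
I(r) = log|p(0)| + (inside sum) = 3.9890 + 0.6931 = 4.6821.
Note: since some zeros are outside |z| ≤ r, the simplified n·log(r) form does NOT apply — only the inside zeros contribute.

I(r) ≈ 4.6821.


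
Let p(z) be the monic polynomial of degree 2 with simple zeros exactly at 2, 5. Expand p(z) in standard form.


The polynomial is p(z) = ∏_{α ∈ S} (z − α), where S = {2, 5}.
Expanding the product yields: p(z) = z^2 -7·z + 10.
The resulting polynomial has degree 2 and real coefficients as required.

p(z) = z^2 -7·z + 10.


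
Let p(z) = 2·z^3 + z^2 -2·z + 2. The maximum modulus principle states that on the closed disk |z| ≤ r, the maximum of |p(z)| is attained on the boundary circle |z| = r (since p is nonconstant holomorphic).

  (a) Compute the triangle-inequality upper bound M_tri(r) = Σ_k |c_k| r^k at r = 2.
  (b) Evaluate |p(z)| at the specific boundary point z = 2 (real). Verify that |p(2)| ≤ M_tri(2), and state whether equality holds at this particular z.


Coefficients: c_0 = 2, c_1 = -2, c_2 = 1, c_3 = 2. Radius r = 2.
Part (a). Triangle bound: M_tri(r) = Σ_k |c_k| r^k
  = |2|·2^0 + |-2|·2^1 + |1|·2^2 + |2|·2^3
  = 2 + 4 + 4 + 16 = 26.
This bounds M(r) := max_{|z|=r} |p(z)| from above; equality holds iff all terms c_k z^k can be made to align in phase at a single z on |z|=r.
Part (b). At z = 2 (real, on the circle |z| = r):
  p(2) = (2)·2^0 + (-2)·2^1 + (1)·2^2 + (2)·2^3 = 18.
  |p(2)| = 18.
Check: |p(2)| = 18 ≤ 26 = M_tri(2). ✓ Equality does not hold at z = 2 (the coefficients have mixed signs, so the terms do not all align in phase there).

M_tri(2) = 26; |p(2)| = 18; equality at z=2: no.


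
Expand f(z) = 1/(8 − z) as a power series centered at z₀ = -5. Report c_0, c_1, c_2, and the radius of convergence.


Let w = z − z₀, so z = z₀ + w.
Then 8 − z = 8 − (z₀ + w) = (8 − z₀) − w = 13 − w.
f(z) = 1/(13 − w) = (1/(13)) · 1/(1 − w/(13)) = Σ_{n≥0} w^n / (13)^(n+1).
So c_n = 1/(13)^(n+1):
  c_0 = 1/(13)^1 = 1/13.
  c_1 = 1/(13)^2 = 1/169.
  c_2 = 1/(13)^3 = 1/2197.
The series is valid for |w/d| < 1, i.e. |z − z₀| < |d|.
Radius of convergence: R = |8 − z₀| = |13| = 13 (distance from z₀ to the singularity z = 8).

c_0 = 1/13, c_1 = 1/169, c_2 = 1/2197; R = 13.


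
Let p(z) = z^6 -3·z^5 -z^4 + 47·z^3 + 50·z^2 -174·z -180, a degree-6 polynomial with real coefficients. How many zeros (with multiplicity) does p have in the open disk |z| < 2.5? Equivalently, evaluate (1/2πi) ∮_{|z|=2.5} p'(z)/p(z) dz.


The zeros of p are: (3 + 3i), (3 - 3i), -1, 2, (-2 + 1i), (-2 - 1i).
Their magnitudes are: 4.243, 4.243, 1, 2, 2.236, 2.236.
Zeros with |z| < R = 2.5: -1, 2, (-2 + 1i), (-2 - 1i).
Count = 4.
By the argument principle, (1/2πi) ∮_{|z|=R} p'(z)/p(z) dz equals exactly this count.

Number of zeros inside |z| < 2.5: 4.


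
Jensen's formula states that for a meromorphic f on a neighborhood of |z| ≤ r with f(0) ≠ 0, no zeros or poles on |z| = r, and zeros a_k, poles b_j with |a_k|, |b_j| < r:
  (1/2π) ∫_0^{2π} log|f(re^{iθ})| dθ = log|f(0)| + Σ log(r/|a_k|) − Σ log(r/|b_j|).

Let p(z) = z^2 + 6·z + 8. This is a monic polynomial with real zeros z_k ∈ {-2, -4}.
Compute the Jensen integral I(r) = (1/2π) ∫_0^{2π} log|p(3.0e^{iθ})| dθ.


Zeros: -4, -2; r = 3.0.
Inside |z| < r: -2. Outside (|z| ≥ r): -4.
p(0) = 8, so log|p(0)| = log(8) = 2.0794.
Apply Jensen: I(r) = log|p(0)| + Σ_k log(r/|z_k|), summed over zeros inside |z| < r.
  log(r/|z_k|) for z_k = -2: log(3.0/2) = 0.4055
  Outside zeros (-4) contribute nothing to the Jensen sum.
Sum over inside zeros: 0.4055.
I(r) = log|p(0)| + (inside sum) = 2.0794 + 0.4055 = 2.4849.
Note: since some zeros are outside |z| ≤ r, the simplified n·log(r) form does NOT apply — only the inside zeros contribute.

I(r) ≈ 2.4849.


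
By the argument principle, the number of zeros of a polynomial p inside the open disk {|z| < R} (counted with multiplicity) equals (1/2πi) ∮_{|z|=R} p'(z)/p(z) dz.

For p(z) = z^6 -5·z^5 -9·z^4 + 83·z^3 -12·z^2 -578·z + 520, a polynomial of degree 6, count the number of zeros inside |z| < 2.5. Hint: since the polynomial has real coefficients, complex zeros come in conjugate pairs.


The zeros of p are: 1, (3 + 2i), (3 - 2i), 4, (-3 + 1i), (-3 - 1i).
Their magnitudes are: 1, 3.606, 3.606, 4, 3.162, 3.162.
Zeros with |z| < R = 2.5: 1.
Count = 1.
By the argument principle, (1/2πi) ∮_{|z|=R} p'(z)/p(z) dz equals exactly this count.

Number of zeros inside |z| < 2.5: 1.


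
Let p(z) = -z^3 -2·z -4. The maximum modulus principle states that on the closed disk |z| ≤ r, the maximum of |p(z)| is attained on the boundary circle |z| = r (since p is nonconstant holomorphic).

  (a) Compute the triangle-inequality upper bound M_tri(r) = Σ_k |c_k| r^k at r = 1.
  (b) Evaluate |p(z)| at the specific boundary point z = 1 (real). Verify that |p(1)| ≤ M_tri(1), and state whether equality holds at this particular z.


Coefficients: c_0 = -4, c_1 = -2, c_2 = 0, c_3 = -1. Radius r = 1.
Part (a). Triangle bound: M_tri(r) = Σ_k |c_k| r^k
  = |-4|·1^0 + |-2|·1^1 + |0|·1^2 + |-1|·1^3
  = 4 + 2 + 0 + 1 = 7.
This bounds M(r) := max_{|z|=r} |p(z)| from above; equality holds iff all terms c_k z^k can be made to align in phase at a single z on |z|=r.
Part (b). At z = 1 (real, on the circle |z| = r):
  p(1) = (-4)·1^0 + (-2)·1^1 + (0)·1^2 + (-1)·1^3 = -7.
  |p(1)| = 7.
Since all nonzero coefficients share the same sign, |p(1)| = 7 = M_tri(1); the triangle bound is attained at z = 1, so in fact M(r) = 7.

M_tri(1) = 7; |p(1)| = 7; equality at z=1: yes.


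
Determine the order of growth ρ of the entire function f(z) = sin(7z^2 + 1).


Write sin(w) = (e^{iw} ± e^{−iw})/(2 or 2i), so |sin(w)| ≤ e^{|w|}. With w = 7z^2 + 1, |w| ≤ 7r^2 + 1 on |z|=r, giving M(r) ≤ e^{7r^2 + 1} and ρ ≤ 2. For the lower bound, choose z on |z|=r with 7z^2 purely imaginary of modulus 7r^2; then |sin(7z^2 + 1)| grows like e^{7r^2}/2, so ρ ≥ 2. Hence ρ = 2.
Therefore ρ = 2.

Order ρ = 2.


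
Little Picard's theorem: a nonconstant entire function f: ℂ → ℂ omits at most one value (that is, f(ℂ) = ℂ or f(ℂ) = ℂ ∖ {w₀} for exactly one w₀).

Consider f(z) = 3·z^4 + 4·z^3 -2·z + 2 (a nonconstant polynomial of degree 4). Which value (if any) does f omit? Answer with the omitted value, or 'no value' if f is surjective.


Little Picard bounds the complement of f(ℂ) to at most one point.
For every w ∈ ℂ, the equation p(z) − w = 0 is a nonconstant polynomial in z and hence has at least one root by the fundamental theorem of algebra. So p is surjective onto ℂ, omitting no value.

Omitted value: no value.


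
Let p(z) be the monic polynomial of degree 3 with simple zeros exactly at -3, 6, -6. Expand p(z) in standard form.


The polynomial is p(z) = ∏_{α ∈ S} (z − α), where S = {-3, 6, -6}.
Expanding the product yields: p(z) = z^3 + 3·z^2 -36·z -108.
The resulting polynomial has degree 3 and real coefficients as required.

p(z) = z^3 + 3·z^2 -36·z -108.


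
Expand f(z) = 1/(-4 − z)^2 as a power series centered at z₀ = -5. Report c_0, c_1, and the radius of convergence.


Let w = z − z₀, so z = z₀ + w.
Then -4 − z = -4 − (z₀ + w) = (-4 − z₀) − w = 1 − w.
f(z) = 1/(1 − w)^2 = (1/(1)^2) · (1 − w/(1))^{−2}.
By the binomial series (1−u)^{−2} = Σ_{n≥0} C(n+1, 1) u^n for |u|<1, with u = w/(1):
  c_n = C(n+1, 1) / (1)^(n+2).
  c_0 = 1/(1)^2 = 1.
  c_1 = 2/(1)^3 = 2.
The series is valid for |w/d| < 1, i.e. |z − z₀| < |d|.
Radius of convergence: R = |-4 − z₀| = |1| = 1 (distance from z₀ to the singularity z = -4).

c_0 = 1, c_1 = 2; R = 1.


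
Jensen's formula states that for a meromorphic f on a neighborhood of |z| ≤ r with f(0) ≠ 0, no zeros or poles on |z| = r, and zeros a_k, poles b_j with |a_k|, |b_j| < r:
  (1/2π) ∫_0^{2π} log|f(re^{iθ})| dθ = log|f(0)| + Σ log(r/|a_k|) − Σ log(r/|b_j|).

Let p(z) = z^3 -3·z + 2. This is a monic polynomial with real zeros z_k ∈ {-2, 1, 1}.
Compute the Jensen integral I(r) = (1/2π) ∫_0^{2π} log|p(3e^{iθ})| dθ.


Zeros: -2, 1, 1; r = 3.
Inside |z| < r: -2, 1, 1. Outside (|z| ≥ r): ∅.
p(0) = 2, so log|p(0)| = log(2) = 0.6931.
Apply Jensen: I(r) = log|p(0)| + Σ_k log(r/|z_k|), summed over zeros inside |z| < r.
  log(r/|z_k|) for z_k = -2: log(3/2) = 0.4055
  log(r/|z_k|) for z_k = 1: log(3/1) = 1.0986
  log(r/|z_k|) for z_k = 1: log(3/1) = 1.0986
Sum over inside zeros: 2.6027.
I(r) = log|p(0)| + (inside sum) = 0.6931 + 2.6027 = 3.2958.
Closed form (all zeros inside, monic): I(r) = n·log(r) = 3·log(3) = 3.2958. ✓

I(r) ≈ 3.2958.


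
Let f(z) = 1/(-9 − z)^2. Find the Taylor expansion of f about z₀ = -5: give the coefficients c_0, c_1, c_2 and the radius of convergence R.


Let w = z − z₀, so z = z₀ + w.
Then -9 − z = -9 − (z₀ + w) = (-9 − z₀) − w = -4 − w.
f(z) = 1/(-4 − w)^2 = (1/(-4)^2) · (1 − w/(-4))^{−2}.
By the binomial series (1−u)^{−2} = Σ_{n≥0} C(n+1, 1) u^n for |u|<1, with u = w/(-4):
  c_n = C(n+1, 1) / (-4)^(n+2).
  c_0 = 1/(-4)^2 = 1/16.
  c_1 = 2/(-4)^3 = -1/32.
  c_2 = 3/(-4)^4 = 3/256.
The series is valid for |w/d| < 1, i.e. |z − z₀| < |d|.
Radius of convergence: R = |-9 − z₀| = |-4| = 4 (distance from z₀ to the singularity z = -9).

c_0 = 1/16, c_1 = -1/32, c_2 = 3/256; R = 4.


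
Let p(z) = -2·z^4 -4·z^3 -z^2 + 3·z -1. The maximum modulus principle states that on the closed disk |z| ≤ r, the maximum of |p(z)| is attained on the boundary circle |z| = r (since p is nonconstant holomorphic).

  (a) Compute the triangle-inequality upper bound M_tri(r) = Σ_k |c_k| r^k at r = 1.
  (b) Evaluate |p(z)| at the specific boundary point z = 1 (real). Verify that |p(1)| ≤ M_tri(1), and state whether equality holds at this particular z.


Coefficients: c_0 = -1, c_1 = 3, c_2 = -1, c_3 = -4, c_4 = -2. Radius r = 1.
Part (a). Triangle bound: M_tri(r) = Σ_k |c_k| r^k
  = |-1|·1^0 + |3|·1^1 + |-1|·1^2 + |-4|·1^3 + |-2|·1^4
  = 1 + 3 + 1 + 4 + 2 = 11.
This bounds M(r) := max_{|z|=r} |p(z)| from above; equality holds iff all terms c_k z^k can be made to align in phase at a single z on |z|=r.
Part (b). At z = 1 (real, on the circle |z| = r):
  p(1) = (-1)·1^0 + (3)·1^1 + (-1)·1^2 + (-4)·1^3 + (-2)·1^4 = -5.
  |p(1)| = 5.
Check: |p(1)| = 5 ≤ 11 = M_tri(1). ✓ Equality does not hold at z = 1 (the coefficients have mixed signs, so the terms do not all align in phase there).

M_tri(1) = 11; |p(1)| = 5; equality at z=1: no.


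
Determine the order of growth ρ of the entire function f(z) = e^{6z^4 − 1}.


|e^{6z^4 − 1}| = e^{Re(6·z^4) + -1} ≤ e^{6|z|^4 + -1} = e^{6r^4 + -1} on |z| = r, so ρ ≤ 4. Choosing z on |z|=r so that 6·z^4 is real positive (always possible by picking arg z appropriately) gives |f(z)| = e^{6r^4 + -1}, matching the bound. The additive constant -1 does not affect log log M(r) ~ 4·log r. Hence ρ = 4.
Therefore ρ = 4.

Order ρ = 4.


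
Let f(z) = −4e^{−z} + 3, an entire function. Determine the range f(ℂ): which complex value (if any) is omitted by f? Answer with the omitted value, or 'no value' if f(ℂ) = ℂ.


Little Picard bounds the complement of f(ℂ) to at most one point.
e^{−z} is never zero on ℂ, so -4·e^{−z} takes every value in ℂ ∖ {0}. Adding 3 shifts the range to ℂ ∖ {3}. Thus f omits exactly the value 3.

Omitted value: 3.


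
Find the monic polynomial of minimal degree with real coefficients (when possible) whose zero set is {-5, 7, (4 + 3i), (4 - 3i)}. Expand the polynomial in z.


The polynomial is p(z) = ∏_{α ∈ S} (z − α), where S = {-5, 7, (4 + 3i), (4 - 3i)}.
Expanding the product yields: p(z) = z^4 -10·z^3 + 6·z^2 + 230·z -875.
Note conjugate pairs combine to real quadratics: (z − (4+3i))(z − (4−3i)) = z² − 8z + 25.
The resulting polynomial has degree 4 and real coefficients as required.

p(z) = z^4 -10·z^3 + 6·z^2 + 230·z -875.


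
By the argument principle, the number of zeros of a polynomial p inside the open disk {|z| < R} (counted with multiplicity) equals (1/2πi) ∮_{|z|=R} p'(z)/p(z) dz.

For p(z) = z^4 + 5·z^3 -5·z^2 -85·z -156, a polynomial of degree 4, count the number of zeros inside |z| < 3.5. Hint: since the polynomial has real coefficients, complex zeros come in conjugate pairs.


The zeros of p are: -3, (-3 + 2i), (-3 - 2i), 4.
Their magnitudes are: 3, 3.606, 3.606, 4.
Zeros with |z| < R = 3.5: -3.
Count = 1.
By the argument principle, (1/2πi) ∮_{|z|=R} p'(z)/p(z) dz equals exactly this count.

Number of zeros inside |z| < 3.5: 1.


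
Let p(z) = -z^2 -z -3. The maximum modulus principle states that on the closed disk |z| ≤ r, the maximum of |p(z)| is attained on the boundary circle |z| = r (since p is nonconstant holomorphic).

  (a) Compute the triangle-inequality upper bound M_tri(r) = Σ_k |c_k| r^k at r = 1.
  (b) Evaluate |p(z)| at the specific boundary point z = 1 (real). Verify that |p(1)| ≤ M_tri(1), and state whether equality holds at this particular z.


Coefficients: c_0 = -3, c_1 = -1, c_2 = -1. Radius r = 1.
Part (a). Triangle bound: M_tri(r) = Σ_k |c_k| r^k
  = |-3|·1^0 + |-1|·1^1 + |-1|·1^2
  = 3 + 1 + 1 = 5.
This bounds M(r) := max_{|z|=r} |p(z)| from above; equality holds iff all terms c_k z^k can be made to align in phase at a single z on |z|=r.
Part (b). At z = 1 (real, on the circle |z| = r):
  p(1) = (-3)·1^0 + (-1)·1^1 + (-1)·1^2 = -5.
  |p(1)| = 5.
Since all nonzero coefficients share the same sign, |p(1)| = 5 = M_tri(1); the triangle bound is attained at z = 1, so in fact M(r) = 5.

M_tri(1) = 5; |p(1)| = 5; equality at z=1: yes.


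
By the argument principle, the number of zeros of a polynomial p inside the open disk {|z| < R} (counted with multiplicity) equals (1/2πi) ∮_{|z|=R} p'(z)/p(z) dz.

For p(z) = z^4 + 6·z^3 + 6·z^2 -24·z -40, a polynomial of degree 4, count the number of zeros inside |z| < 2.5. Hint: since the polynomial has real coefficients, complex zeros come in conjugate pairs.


The zeros of p are: -2, 2, (-3 + 1i), (-3 - 1i).
Their magnitudes are: 2, 2, 3.162, 3.162.
Zeros with |z| < R = 2.5: -2, 2.
Count = 2.
By the argument principle, (1/2πi) ∮_{|z|=R} p'(z)/p(z) dz equals exactly this count.

Number of zeros inside |z| < 2.5: 2.


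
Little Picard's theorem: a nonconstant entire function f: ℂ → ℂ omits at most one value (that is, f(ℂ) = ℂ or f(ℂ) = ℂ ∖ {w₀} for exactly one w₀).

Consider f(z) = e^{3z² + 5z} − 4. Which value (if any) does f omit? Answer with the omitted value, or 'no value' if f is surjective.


Little Picard bounds the complement of f(ℂ) to at most one point.
The exponent g(z) = 3z² + 5z is a nonconstant polynomial, hence surjective onto ℂ. So e^{g(z)} takes every value in {e^w : w ∈ ℂ} = ℂ ∖ {0}. Adding -4 shifts the range to ℂ ∖ {-4}. f omits exactly -4.

Omitted value: -4.


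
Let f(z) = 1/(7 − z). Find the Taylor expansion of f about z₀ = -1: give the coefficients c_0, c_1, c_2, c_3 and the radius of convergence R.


Let w = z − z₀, so z = z₀ + w.
Then 7 − z = 7 − (z₀ + w) = (7 − z₀) − w = 8 − w.
f(z) = 1/(8 − w) = (1/(8)) · 1/(1 − w/(8)) = Σ_{n≥0} w^n / (8)^(n+1).
So c_n = 1/(8)^(n+1):
  c_0 = 1/(8)^1 = 1/8.
  c_1 = 1/(8)^2 = 1/64.
  c_2 = 1/(8)^3 = 1/512.
  c_3 = 1/(8)^4 = 1/4096.
The series is valid for |w/d| < 1, i.e. |z − z₀| < |d|.
Radius of convergence: R = |7 − z₀| = |8| = 8 (distance from z₀ to the singularity z = 7).

c_0 = 1/8, c_1 = 1/64, c_2 = 1/512, c_3 = 1/4096; R = 8.


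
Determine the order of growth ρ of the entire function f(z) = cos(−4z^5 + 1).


Write cos(w) = (e^{iw} ± e^{−iw})/(2 or 2i), so |cos(w)| ≤ e^{|w|}. With w = −4z^5 + 1, |w| ≤ 4r^5 + 1 on |z|=r, giving M(r) ≤ e^{4r^5 + 1} and ρ ≤ 5. For the lower bound, choose z on |z|=r with -4z^5 purely imaginary of modulus 4r^5; then |cos(−4z^5 + 1)| grows like e^{4r^5}/2, so ρ ≥ 5. Hence ρ = 5.
Therefore ρ = 5.

Order ρ = 5.


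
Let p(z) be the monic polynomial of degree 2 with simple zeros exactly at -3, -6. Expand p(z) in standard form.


The polynomial is p(z) = ∏_{α ∈ S} (z − α), where S = {-3, -6}.
Expanding the product yields: p(z) = z^2 + 9·z + 18.
The resulting polynomial has degree 2 and real coefficients as required.

p(z) = z^2 + 9·z + 18.


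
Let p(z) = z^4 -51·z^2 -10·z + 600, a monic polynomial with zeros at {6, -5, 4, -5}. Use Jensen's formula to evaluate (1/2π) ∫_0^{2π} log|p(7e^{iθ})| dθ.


Zeros: -5, -5, 4, 6; r = 7.
Inside |z| < r: -5, -5, 4, 6. Outside (|z| ≥ r): ∅.
p(0) = 600, so log|p(0)| = log(600) = 6.3969.
Apply Jensen: I(r) = log|p(0)| + Σ_k log(r/|z_k|), summed over zeros inside |z| < r.
  log(r/|z_k|) for z_k = 6: log(7/6) = 0.1542
  log(r/|z_k|) for z_k = -5: log(7/5) = 0.3365
  log(r/|z_k|) for z_k = 4: log(7/4) = 0.5596
  log(r/|z_k|) for z_k = -5: log(7/5) = 0.3365
Sum over inside zeros: 1.3867.
I(r) = log|p(0)| + (inside sum) = 6.3969 + 1.3867 = 7.7836.
Closed form (all zeros inside, monic): I(r) = n·log(r) = 4·log(7) = 7.7836. ✓

I(r) ≈ 7.7836.


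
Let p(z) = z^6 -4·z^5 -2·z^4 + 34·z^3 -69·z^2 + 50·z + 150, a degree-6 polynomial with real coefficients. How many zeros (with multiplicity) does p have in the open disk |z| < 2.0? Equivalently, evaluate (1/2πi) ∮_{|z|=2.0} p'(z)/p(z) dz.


The zeros of p are: -1, (1 + 2i), (1 - 2i), -3, (3 + 1i), (3 - 1i).
Their magnitudes are: 1, 2.236, 2.236, 3, 3.162, 3.162.
Zeros with |z| < R = 2.0: -1.
Count = 1.
By the argument principle, (1/2πi) ∮_{|z|=R} p'(z)/p(z) dz equals exactly this count.

Number of zeros inside |z| < 2.0: 1.


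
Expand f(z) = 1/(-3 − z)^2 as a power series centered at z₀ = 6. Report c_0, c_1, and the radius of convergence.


Let w = z − z₀, so z = z₀ + w.
Then -3 − z = -3 − (z₀ + w) = (-3 − z₀) − w = -9 − w.
f(z) = 1/(-9 − w)^2 = (1/(-9)^2) · (1 − w/(-9))^{−2}.
By the binomial series (1−u)^{−2} = Σ_{n≥0} C(n+1, 1) u^n for |u|<1, with u = w/(-9):
  c_n = C(n+1, 1) / (-9)^(n+2).
  c_0 = 1/(-9)^2 = 1/81.
  c_1 = 2/(-9)^3 = -2/729.
The series is valid for |w/d| < 1, i.e. |z − z₀| < |d|.
Radius of convergence: R = |-3 − z₀| = |-9| = 9 (distance from z₀ to the singularity z = -3).

c_0 = 1/81, c_1 = -2/729; R = 9.


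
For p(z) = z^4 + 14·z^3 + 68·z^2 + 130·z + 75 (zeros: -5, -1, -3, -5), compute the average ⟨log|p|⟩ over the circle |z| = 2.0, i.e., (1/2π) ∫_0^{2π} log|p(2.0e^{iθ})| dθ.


Zeros: -5, -5, -3, -1; r = 2.0.
Inside |z| < r: -1. Outside (|z| ≥ r): -5, -5, -3.
p(0) = 75, so log|p(0)| = log(75) = 4.3175.
Apply Jensen: I(r) = log|p(0)| + Σ_k log(r/|z_k|), summed over zeros inside |z| < r.
  log(r/|z_k|) for z_k = -1: log(2.0/1) = 0.6931
  Outside zeros (-5, -5, -3) contribute nothing to the Jensen sum.
Sum over inside zeros: 0.6931.
I(r) = log|p(0)| + (inside sum) = 4.3175 + 0.6931 = 5.0106.
Note: since some zeros are outside |z| ≤ r, the simplified n·log(r) form does NOT apply — only the inside zeros contribute.

I(r) ≈ 5.0106.


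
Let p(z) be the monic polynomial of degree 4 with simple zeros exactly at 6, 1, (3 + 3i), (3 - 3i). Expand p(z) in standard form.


The polynomial is p(z) = ∏_{α ∈ S} (z − α), where S = {6, 1, (3 + 3i), (3 - 3i)}.
Expanding the product yields: p(z) = z^4 -13·z^3 + 66·z^2 -162·z + 108.
Note conjugate pairs combine to real quadratics: (z − (3+3i))(z − (3−3i)) = z² − 6z + 18.
The resulting polynomial has degree 4 and real coefficients as required.

p(z) = z^4 -13·z^3 + 66·z^2 -162·z + 108.


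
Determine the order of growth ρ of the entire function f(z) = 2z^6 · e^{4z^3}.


M(r) = max_{|z|=r} |2|·|z|^6·|e^{4z^3}| = 2·r^6 · e^{4r^3} (the factors attain their maxima compatibly on |z|=r). Then log M(r) = log 2 + 6·log r + 4r^3, dominated by the last term, so log log M(r) ~ 3·log r. The polynomial factor 2z^6 contributes only a log r term and does not affect the order. ρ = 3.
Therefore ρ = 3.

Order ρ = 3.


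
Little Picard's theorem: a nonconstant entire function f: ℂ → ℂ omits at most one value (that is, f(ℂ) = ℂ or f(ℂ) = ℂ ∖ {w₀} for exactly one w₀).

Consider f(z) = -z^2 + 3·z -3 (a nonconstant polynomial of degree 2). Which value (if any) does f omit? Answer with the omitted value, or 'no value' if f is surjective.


Little Picard bounds the complement of f(ℂ) to at most one point.
For every w ∈ ℂ, the equation p(z) − w = 0 is a nonconstant polynomial in z and hence has at least one root by the fundamental theorem of algebra. So p is surjective onto ℂ, omitting no value.

Omitted value: no value.


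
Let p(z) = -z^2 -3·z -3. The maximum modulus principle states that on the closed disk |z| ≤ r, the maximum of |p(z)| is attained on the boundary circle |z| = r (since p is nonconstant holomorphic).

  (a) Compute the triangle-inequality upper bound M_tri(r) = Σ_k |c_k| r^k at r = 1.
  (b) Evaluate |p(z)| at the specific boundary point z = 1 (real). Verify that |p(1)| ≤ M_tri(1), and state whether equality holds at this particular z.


Coefficients: c_0 = -3, c_1 = -3, c_2 = -1. Radius r = 1.
Part (a). Triangle bound: M_tri(r) = Σ_k |c_k| r^k
  = |-3|·1^0 + |-3|·1^1 + |-1|·1^2
  = 3 + 3 + 1 = 7.
This bounds M(r) := max_{|z|=r} |p(z)| from above; equality holds iff all terms c_k z^k can be made to align in phase at a single z on |z|=r.
Part (b). At z = 1 (real, on the circle |z| = r):
  p(1) = (-3)·1^0 + (-3)·1^1 + (-1)·1^2 = -7.
  |p(1)| = 7.
Since all nonzero coefficients share the same sign, |p(1)| = 7 = M_tri(1); the triangle bound is attained at z = 1, so in fact M(r) = 7.

M_tri(1) = 7; |p(1)| = 7; equality at z=1: yes.


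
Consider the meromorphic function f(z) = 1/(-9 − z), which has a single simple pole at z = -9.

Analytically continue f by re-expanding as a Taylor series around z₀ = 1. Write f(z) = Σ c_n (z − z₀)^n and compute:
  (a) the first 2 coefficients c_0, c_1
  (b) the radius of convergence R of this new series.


Let w = z − z₀, so z = z₀ + w.
Then -9 − z = -9 − (z₀ + w) = (-9 − z₀) − w = -10 − w.
f(z) = 1/(-10 − w) = (1/(-10)) · 1/(1 − w/(-10)) = Σ_{n≥0} w^n / (-10)^(n+1).
So c_n = 1/(-10)^(n+1):
  c_0 = 1/(-10)^1 = -1/10.
  c_1 = 1/(-10)^2 = 1/100.
The series is valid for |w/d| < 1, i.e. |z − z₀| < |d|.
Radius of convergence: R = |-9 − z₀| = |-10| = 10 (distance from z₀ to the singularity z = -9).

c_0 = -1/10, c_1 = 1/100; R = 10.
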